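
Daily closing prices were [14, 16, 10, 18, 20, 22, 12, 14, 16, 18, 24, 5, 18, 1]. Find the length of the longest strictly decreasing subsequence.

4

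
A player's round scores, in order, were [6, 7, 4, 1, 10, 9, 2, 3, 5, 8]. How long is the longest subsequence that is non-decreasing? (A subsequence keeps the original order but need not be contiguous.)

Track the smallest tail for each achievable length (allowing ties):
6 → extends → [6]
7 → extends → [6, 7]
4 → replaces 6 → [4, 7]
1 → replaces 4 → [1, 7]
10 → extends → [1, 7, 10]
9 → replaces 10 → [1, 7, 9]
2 → replaces 7 → [1, 2, 9]
3 → replaces 9 → [1, 2, 3]
5 → extends → [1, 2, 3, 5]
8 → extends → [1, 2, 3, 5, 8]
Five tails, so the longest non-decreasing subsequence has length 5 (e.g. 1, 2, 3, 5, 8).

5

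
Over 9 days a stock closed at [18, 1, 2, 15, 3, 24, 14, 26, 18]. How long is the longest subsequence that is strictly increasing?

Track the smallest tail for each achievable length (strict):
18 → extends → [18]
1 → replaces 18 → [1]
2 → extends → [1, 2]
15 → extends → [1, 2, 15]
3 → replaces 15 → [1, 2, 3]
24 → extends → [1, 2, 3, 24]
14 → replaces 24 → [1, 2, 3, 14]
26 → extends → [1, 2, 3, 14, 26]
18 → replaces 26 → [1, 2, 3, 14, 18]
Five tails, so the longest strictly increasing subsequence has length 5 (e.g. 1, 2, 15, 24, 26).

5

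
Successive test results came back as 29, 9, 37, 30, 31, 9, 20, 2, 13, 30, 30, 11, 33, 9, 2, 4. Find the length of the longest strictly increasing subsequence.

Let dp[i] be the length of the longest such subsequence ending at index i:
i:      1  2  3  4  5  6  7  8  9 10 11 12 13 14 15 16
a[i]:  29  9 37 30 31  9 20  2 13 30 30 11 33  9  2  4
dp:     1  1  2  2  3  1  2  1  2  3  3  2  4  2  1  2
Maximum dp value is 4.

4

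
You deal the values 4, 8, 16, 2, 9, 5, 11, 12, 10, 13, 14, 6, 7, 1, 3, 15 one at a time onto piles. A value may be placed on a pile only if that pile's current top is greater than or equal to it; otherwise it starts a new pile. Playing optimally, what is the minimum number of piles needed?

8

The minimum number of non-increasing subsequences covering a sequence equals the length of its longest strictly increasing subsequence.
LIS length is 8 (e.g. 4, 8, 9, 11, 12, 13, 14, 15), so 8 piles are needed.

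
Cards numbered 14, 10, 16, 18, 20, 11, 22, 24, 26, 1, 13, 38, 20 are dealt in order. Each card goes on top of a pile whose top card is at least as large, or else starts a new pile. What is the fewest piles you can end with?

8

Place each on the leftmost legal pile:
14 → new pile 1 (tops now [14])
10 → pile 1 (tops now [10])
16 → new pile 2 (tops now [10, 16])
18 → new pile 3 (tops now [10, 16, 18])
20 → new pile 4 (tops now [10, 16, 18, 20])
11 → pile 2 (tops now [10, 11, 18, 20])
22 → new pile 5 (tops now [10, 11, 18, 20, 22])
24 → new pile 6 (tops now [10, 11, 18, 20, 22, 24])
26 → new pile 7 (tops now [10, 11, 18, 20, 22, 24, 26])
1 → pile 1 (tops now [1, 11, 18, 20, 22, 24, 26])
13 → pile 3 (tops now [1, 11, 13, 20, 22, 24, 26])
38 → new pile 8 (tops now [1, 11, 13, 20, 22, 24, 26, 38])
20 → pile 4 (tops now [1, 11, 13, 20, 22, 24, 26, 38])
Eight piles.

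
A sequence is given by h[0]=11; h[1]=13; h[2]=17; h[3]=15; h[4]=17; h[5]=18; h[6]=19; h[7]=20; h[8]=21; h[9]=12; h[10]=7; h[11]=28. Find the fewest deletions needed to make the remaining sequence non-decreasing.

3

Fewest deletions = n − (longest non-decreasing subsequence).
Patience tails:
11 → extends → [11]
13 → extends → [11, 13]
17 → extends → [11, 13, 17]
15 → replaces 17 → [11, 13, 15]
17 → extends → [11, 13, 15, 17]
18 → extends → [11, 13, 15, 17, 18]
19 → extends → [11, 13, 15, 17, 18, 19]
20 → extends → [11, 13, 15, 17, 18, 19, 20]
21 → extends → [11, 13, 15, 17, 18, 19, 20, 21]
12 → replaces 13 → [11, 12, 15, 17, 18, 19, 20, 21]
7 → replaces 11 → [7, 12, 15, 17, 18, 19, 20, 21]
28 → extends → [7, 12, 15, 17, 18, 19, 20, 21, 28]
Longest non-decreasing subsequence has length 9, so deletions = 12 − 9 = 3.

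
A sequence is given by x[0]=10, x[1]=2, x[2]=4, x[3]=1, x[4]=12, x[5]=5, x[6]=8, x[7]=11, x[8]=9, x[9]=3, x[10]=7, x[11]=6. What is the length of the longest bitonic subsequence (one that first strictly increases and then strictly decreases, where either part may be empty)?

inc[i] = longest strictly increasing subsequence ending at i; dec[i] = longest strictly decreasing subsequence starting at i:
i:      0  1  2  3  4  5  6  7  8  9 10 11
x[i]:  10  2  4  1 12  5  8 11  9  3  7  6
inc:    1  1  2  1  3  3  4  5  5  2  4  4
dec:    4  2  2  1  5  2  3  4  3  1  2  1
Best peak at i=7 (value 11): inc=5, dec=4, length 5+4−1 = 8.

8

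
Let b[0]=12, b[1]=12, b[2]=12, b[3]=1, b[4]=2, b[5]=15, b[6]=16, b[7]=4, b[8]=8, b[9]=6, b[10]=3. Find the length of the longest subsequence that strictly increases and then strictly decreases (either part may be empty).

7

inc[i] = longest strictly increasing subsequence ending at i; dec[i] = longest strictly decreasing subsequence starting at i:
i:      0  1  2  3  4  5  6  7  8  9 10
b[i]:  12 12 12  1  2 15 16  4  8  6  3
inc:    1  1  1  1  2  3  4  3  4  4  3
dec:    4  4  4  1  1  4  4  2  3  2  1
Best peak at i=6 (value 16): inc=4, dec=4, length 4+4−1 = 7.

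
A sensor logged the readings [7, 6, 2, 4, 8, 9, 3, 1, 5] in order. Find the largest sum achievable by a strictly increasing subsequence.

24

Let S[i] be the best sum of a strictly increasing subsequence ending at i:
i:      1  2  3  4  5  6  7  8  9
a[i]:   7  6  2  4  8  9  3  1  5
S:      7  6  2  6 15 24  5  1 11
Maximum is 24 (e.g. 7 + 8 + 9).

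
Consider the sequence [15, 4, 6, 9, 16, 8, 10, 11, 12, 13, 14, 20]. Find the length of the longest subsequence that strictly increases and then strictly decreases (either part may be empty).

inc[i] = longest strictly increasing subsequence ending at i; dec[i] = longest strictly decreasing subsequence starting at i:
i:      1  2  3  4  5  6  7  8  9 10 11 12
a[i]:  15  4  6  9 16  8 10 11 12 13 14 20
inc:    1  1  2  3  4  3  4  5  6  7  8  9
dec:    3  1  1  2  2  1  1  1  1  1  1  1
Best peak at i=12 (value 20): inc=9, dec=1, length 9+1−1 = 9.

9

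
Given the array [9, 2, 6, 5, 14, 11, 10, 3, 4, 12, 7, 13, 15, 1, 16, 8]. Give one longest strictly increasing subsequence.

2, 6, 11, 12, 13, 15, 16

Patience tails give the LIS length; then backtrack through the dp parents:
9 → extends → [9]
2 → replaces 9 → [2]
6 → extends → [2, 6]
5 → replaces 6 → [2, 5]
14 → extends → [2, 5, 14]
11 → replaces 14 → [2, 5, 11]
10 → replaces 11 → [2, 5, 10]
3 → replaces 5 → [2, 3, 10]
4 → replaces 10 → [2, 3, 4]
12 → extends → [2, 3, 4, 12]
7 → replaces 12 → [2, 3, 4, 7]
13 → extends → [2, 3, 4, 7, 13]
15 → extends → [2, 3, 4, 7, 13, 15]
1 → replaces 2 → [1, 3, 4, 7, 13, 15]
16 → extends → [1, 3, 4, 7, 13, 15, 16]
8 → replaces 13 → [1, 3, 4, 7, 8, 15, 16]
Length 7; one witness is 2, 6, 11, 12, 13, 15, 16.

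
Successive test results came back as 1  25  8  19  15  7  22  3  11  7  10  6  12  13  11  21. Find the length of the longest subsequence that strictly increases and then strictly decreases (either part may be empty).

inc[i] = longest strictly increasing subsequence ending at i; dec[i] = longest strictly decreasing subsequence starting at i:
i:      1  2  3  4  5  6  7  8  9 10 11 12 13 14 15 16
a[i]:   1 25  8 19 15  7 22  3 11  7 10  6 12 13 11 21
inc:    1  2  2  3  3  2  4  2  3  3  4  3  5  6  5  7
dec:    1  6  3  5  4  2  4  1  3  2  2  1  2  2  1  1
Best peak at i=2 (value 25): inc=2, dec=6, length 2+6−1 = 7.

7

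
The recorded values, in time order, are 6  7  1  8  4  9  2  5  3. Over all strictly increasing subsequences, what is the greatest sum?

30

Let S[i] be the best sum of a strictly increasing subsequence ending at i:
i:      1  2  3  4  5  6  7  8  9
a[i]:   6  7  1  8  4  9  2  5  3
S:      6 13  1 21  5 30  3 10  6
Maximum is 30 (e.g. 6 + 7 + 8 + 9).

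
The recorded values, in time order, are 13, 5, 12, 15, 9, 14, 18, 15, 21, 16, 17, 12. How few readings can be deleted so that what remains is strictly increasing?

6

Fewest deletions = n − (longest strictly increasing subsequence).
i:      1  2  3  4  5  6  7  8  9 10 11 12
a[i]:  13  5 12 15  9 14 18 15 21 16 17 12
dp:     1  1  2  3  2  3  4  4  5  5  6  3
max dp = 6, so deletions = 12 − 6 = 6.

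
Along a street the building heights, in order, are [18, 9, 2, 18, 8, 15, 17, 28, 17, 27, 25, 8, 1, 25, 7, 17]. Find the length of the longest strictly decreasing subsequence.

Negate each value so 'decreasing' becomes 'increasing', then run patience tails on the negated sequence:
-18 → extends → [-18]
-9 → extends → [-18, -9]
-2 → extends → [-18, -9, -2]
-18 → already a tail → [-18, -9, -2]
-8 → replaces -2 → [-18, -9, -8]
-15 → replaces -9 → [-18, -15, -8]
-17 → replaces -15 → [-18, -17, -8]
-28 → replaces -18 → [-28, -17, -8]
-17 → already a tail → [-28, -17, -8]
-27 → replaces -17 → [-28, -27, -8]
-25 → replaces -8 → [-28, -27, -25]
-8 → extends → [-28, -27, -25, -8]
-1 → extends → [-28, -27, -25, -8, -1]
-25 → already a tail → [-28, -27, -25, -8, -1]
-7 → replaces -1 → [-28, -27, -25, -8, -7]
-17 → replaces -8 → [-28, -27, -25, -17, -7]
Five tails, so the longest strictly decreasing subsequence of the original has length 5.

5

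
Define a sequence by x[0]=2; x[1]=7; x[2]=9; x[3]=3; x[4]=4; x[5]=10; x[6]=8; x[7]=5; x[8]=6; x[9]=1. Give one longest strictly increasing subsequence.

2, 3, 4, 5, 6

Patience tails give the LIS length; then backtrack through the dp parents:
2 → extends → [2]
7 → extends → [2, 7]
9 → extends → [2, 7, 9]
3 → replaces 7 → [2, 3, 9]
4 → replaces 9 → [2, 3, 4]
10 → extends → [2, 3, 4, 10]
8 → replaces 10 → [2, 3, 4, 8]
5 → replaces 8 → [2, 3, 4, 5]
6 → extends → [2, 3, 4, 5, 6]
1 → replaces 2 → [1, 3, 4, 5, 6]
Length 5; one witness is 2, 3, 4, 5, 6.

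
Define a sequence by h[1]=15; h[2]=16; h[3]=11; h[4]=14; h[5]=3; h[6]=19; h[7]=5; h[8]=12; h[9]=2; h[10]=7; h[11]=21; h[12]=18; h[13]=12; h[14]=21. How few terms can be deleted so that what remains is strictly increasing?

Fewest deletions = n − (longest strictly increasing subsequence).
i:      1  2  3  4  5  6  7  8  9 10 11 12 13 14
h[i]:  15 16 11 14  3 19  5 12  2  7 21 18 12 21
dp:     1  2  1  2  1  3  2  3  1  3  4  4  4  5
max dp = 5, so deletions = 14 − 5 = 9.

9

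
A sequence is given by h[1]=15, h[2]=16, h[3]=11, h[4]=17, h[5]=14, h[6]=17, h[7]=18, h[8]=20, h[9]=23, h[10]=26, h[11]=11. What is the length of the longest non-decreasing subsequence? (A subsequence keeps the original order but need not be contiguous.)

8

Let dp[i] be the length of the longest such subsequence ending at index i:
i:      1  2  3  4  5  6  7  8  9 10 11
h[i]:  15 16 11 17 14 17 18 20 23 26 11
dp:     1  2  1  3  2  4  5  6  7  8  2
Maximum dp value is 8.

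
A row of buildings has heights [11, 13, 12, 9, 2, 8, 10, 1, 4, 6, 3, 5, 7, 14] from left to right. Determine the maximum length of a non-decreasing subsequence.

5

Let dp[i] be the length of the longest such subsequence ending at index i:
i:      1  2  3  4  5  6  7  8  9 10 11 12 13 14
a[i]:  11 13 12  9  2  8 10  1  4  6  3  5  7 14
dp:     1  2  2  1  1  2  3  1  2  3  2  3  4  5
Maximum dp value is 5.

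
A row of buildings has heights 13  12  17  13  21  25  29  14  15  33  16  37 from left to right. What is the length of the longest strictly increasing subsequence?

Let dp[i] be the length of the longest such subsequence ending at index i:
i:      1  2  3  4  5  6  7  8  9 10 11 12
a[i]:  13 12 17 13 21 25 29 14 15 33 16 37
dp:     1  1  2  2  3  4  5  3  4  6  5  7
Maximum dp value is 7.

7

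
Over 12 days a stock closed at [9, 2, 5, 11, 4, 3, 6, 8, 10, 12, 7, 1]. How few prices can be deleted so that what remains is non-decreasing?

Fewest deletions = n − (longest non-decreasing subsequence).
i:      1  2  3  4  5  6  7  8  9 10 11 12
a[i]:   9  2  5 11  4  3  6  8 10 12  7  1
dp:     1  1  2  3  2  2  3  4  5  6  4  1
max dp = 6, so deletions = 12 − 6 = 6.

6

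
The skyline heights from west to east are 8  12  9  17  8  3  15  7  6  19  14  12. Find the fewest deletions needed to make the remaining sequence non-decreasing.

8

Fewest deletions = n − (longest non-decreasing subsequence).
i:      1  2  3  4  5  6  7  8  9 10 11 12
a[i]:   8 12  9 17  8  3 15  7  6 19 14 12
dp:     1  2  2  3  2  1  3  2  2  4  3  3
max dp = 4, so deletions = 12 − 4 = 8.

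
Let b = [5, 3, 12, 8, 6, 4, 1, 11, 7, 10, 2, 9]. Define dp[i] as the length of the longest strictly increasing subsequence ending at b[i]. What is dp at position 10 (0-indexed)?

2

dp[i] = 1 + max{dp[j] : j<i, b[j]<b[i]} (or 1 if no such j):
i:      0  1  2  3  4  5  6  7  8  9 10 11
b[i]:   5  3 12  8  6  4  1 11  7 10  2  9
dp:     1  1  2  2  2  2  1  3  3  4  2  4
At index 10 the value is 2.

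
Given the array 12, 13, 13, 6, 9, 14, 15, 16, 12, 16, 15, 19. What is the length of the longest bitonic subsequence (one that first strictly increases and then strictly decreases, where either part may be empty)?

6

inc[i] = longest strictly increasing subsequence ending at i; dec[i] = longest strictly decreasing subsequence starting at i:
i:      1  2  3  4  5  6  7  8  9 10 11 12
a[i]:  12 13 13  6  9 14 15 16 12 16 15 19
inc:    1  2  2  1  2  3  4  5  3  5  4  6
dec:    2  2  2  1  1  2  2  2  1  2  1  1
Best peak at i=8 (value 16): inc=5, dec=2, length 5+2−1 = 6.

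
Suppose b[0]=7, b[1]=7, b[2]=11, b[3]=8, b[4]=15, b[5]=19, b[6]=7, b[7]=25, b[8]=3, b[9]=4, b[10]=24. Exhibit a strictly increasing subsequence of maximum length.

Patience tails give the LIS length; then backtrack through the dp parents:
7 → extends → [7]
7 → already a tail → [7]
11 → extends → [7, 11]
8 → replaces 11 → [7, 8]
15 → extends → [7, 8, 15]
19 → extends → [7, 8, 15, 19]
7 → already a tail → [7, 8, 15, 19]
25 → extends → [7, 8, 15, 19, 25]
3 → replaces 7 → [3, 8, 15, 19, 25]
4 → replaces 8 → [3, 4, 15, 19, 25]
24 → replaces 25 → [3, 4, 15, 19, 24]
Length 5; one witness is 7, 11, 15, 19, 25.

7, 11, 15, 19, 25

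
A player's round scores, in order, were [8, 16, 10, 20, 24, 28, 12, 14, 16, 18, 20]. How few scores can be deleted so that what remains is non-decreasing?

Fewest deletions = n − (longest non-decreasing subsequence).
Patience tails:
8 → extends → [8]
16 → extends → [8, 16]
10 → replaces 16 → [8, 10]
20 → extends → [8, 10, 20]
24 → extends → [8, 10, 20, 24]
28 → extends → [8, 10, 20, 24, 28]
12 → replaces 20 → [8, 10, 12, 24, 28]
14 → replaces 24 → [8, 10, 12, 14, 28]
16 → replaces 28 → [8, 10, 12, 14, 16]
18 → extends → [8, 10, 12, 14, 16, 18]
20 → extends → [8, 10, 12, 14, 16, 18, 20]
Longest non-decreasing subsequence has length 7, so deletions = 11 − 7 = 4.

4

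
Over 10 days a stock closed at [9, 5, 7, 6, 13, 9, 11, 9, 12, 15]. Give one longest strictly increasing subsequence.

5, 7, 9, 11, 12, 15

Patience tails give the LIS length; then backtrack through the dp parents:
9 → extends → [9]
5 → replaces 9 → [5]
7 → extends → [5, 7]
6 → replaces 7 → [5, 6]
13 → extends → [5, 6, 13]
9 → replaces 13 → [5, 6, 9]
11 → extends → [5, 6, 9, 11]
9 → already a tail → [5, 6, 9, 11]
12 → extends → [5, 6, 9, 11, 12]
15 → extends → [5, 6, 9, 11, 12, 15]
Length 6; one witness is 5, 7, 9, 11, 12, 15.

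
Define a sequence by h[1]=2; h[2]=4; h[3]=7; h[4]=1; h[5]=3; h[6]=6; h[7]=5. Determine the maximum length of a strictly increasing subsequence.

Track the smallest tail for each achievable length (strict):
2 → extends → [2]
4 → extends → [2, 4]
7 → extends → [2, 4, 7]
1 → replaces 2 → [1, 4, 7]
3 → replaces 4 → [1, 3, 7]
6 → replaces 7 → [1, 3, 6]
5 → replaces 6 → [1, 3, 5]
Three tails, so the longest strictly increasing subsequence has length 3 (e.g. 2, 4, 7).

3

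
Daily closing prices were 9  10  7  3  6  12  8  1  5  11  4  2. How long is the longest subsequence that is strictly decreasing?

6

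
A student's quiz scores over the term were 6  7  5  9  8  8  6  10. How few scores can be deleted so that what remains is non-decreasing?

Fewest deletions = n − (longest non-decreasing subsequence).
Patience tails:
6 → extends → [6]
7 → extends → [6, 7]
5 → replaces 6 → [5, 7]
9 → extends → [5, 7, 9]
8 → replaces 9 → [5, 7, 8]
8 → extends → [5, 7, 8, 8]
6 → replaces 7 → [5, 6, 8, 8]
10 → extends → [5, 6, 8, 8, 10]
Longest non-decreasing subsequence has length 5, so deletions = 8 − 5 = 3.

3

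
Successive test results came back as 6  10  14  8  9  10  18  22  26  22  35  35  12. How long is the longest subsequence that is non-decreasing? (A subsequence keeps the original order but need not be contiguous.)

9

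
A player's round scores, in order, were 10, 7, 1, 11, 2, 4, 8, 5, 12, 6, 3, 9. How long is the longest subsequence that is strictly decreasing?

4

Negate each value so 'decreasing' becomes 'increasing', then run patience tails on the negated sequence:
-10 → extends → [-10]
-7 → extends → [-10, -7]
-1 → extends → [-10, -7, -1]
-11 → replaces -10 → [-11, -7, -1]
-2 → replaces -1 → [-11, -7, -2]
-4 → replaces -2 → [-11, -7, -4]
-8 → replaces -7 → [-11, -8, -4]
-5 → replaces -4 → [-11, -8, -5]
-12 → replaces -11 → [-12, -8, -5]
-6 → replaces -5 → [-12, -8, -6]
-3 → extends → [-12, -8, -6, -3]
-9 → replaces -8 → [-12, -9, -6, -3]
Four tails, so the longest strictly decreasing subsequence of the original has length 4.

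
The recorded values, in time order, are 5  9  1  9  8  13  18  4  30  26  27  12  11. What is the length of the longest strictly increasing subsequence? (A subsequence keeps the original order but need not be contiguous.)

Track the smallest tail for each achievable length (strict):
5 → extends → [5]
9 → extends → [5, 9]
1 → replaces 5 → [1, 9]
9 → already a tail → [1, 9]
8 → replaces 9 → [1, 8]
13 → extends → [1, 8, 13]
18 → extends → [1, 8, 13, 18]
4 → replaces 8 → [1, 4, 13, 18]
30 → extends → [1, 4, 13, 18, 30]
26 → replaces 30 → [1, 4, 13, 18, 26]
27 → extends → [1, 4, 13, 18, 26, 27]
12 → replaces 13 → [1, 4, 12, 18, 26, 27]
11 → replaces 12 → [1, 4, 11, 18, 26, 27]
Six tails, so the longest strictly increasing subsequence has length 6 (e.g. 5, 9, 13, 18, 26, 27).

6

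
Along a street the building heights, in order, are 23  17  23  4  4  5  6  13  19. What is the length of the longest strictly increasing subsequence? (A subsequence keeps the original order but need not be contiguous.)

5

Let dp[i] be the length of the longest such subsequence ending at index i:
i:      1  2  3  4  5  6  7  8  9
a[i]:  23 17 23  4  4  5  6 13 19
dp:     1  1  2  1  1  2  3  4  5
Maximum dp value is 5.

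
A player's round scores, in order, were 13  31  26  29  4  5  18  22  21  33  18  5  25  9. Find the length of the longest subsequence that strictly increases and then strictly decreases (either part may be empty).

7

inc[i] = longest strictly increasing subsequence ending at i; dec[i] = longest strictly decreasing subsequence starting at i:
i:      1  2  3  4  5  6  7  8  9 10 11 12 13 14
a[i]:  13 31 26 29  4  5 18 22 21 33 18  5 25  9
inc:    1  2  2  3  1  2  3  4  4  5  3  2  5  3
dec:    2  6  5  5  1  1  2  4  3  3  2  1  2  1
Best peak at i=2 (value 31): inc=2, dec=6, length 2+6−1 = 7.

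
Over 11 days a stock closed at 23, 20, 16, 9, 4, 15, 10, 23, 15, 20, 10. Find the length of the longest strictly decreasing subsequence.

5

Negate each value so 'decreasing' becomes 'increasing', then run patience tails on the negated sequence:
-23 → extends → [-23]
-20 → extends → [-23, -20]
-16 → extends → [-23, -20, -16]
-9 → extends → [-23, -20, -16, -9]
-4 → extends → [-23, -20, -16, -9, -4]
-15 → replaces -9 → [-23, -20, -16, -15, -4]
-10 → replaces -4 → [-23, -20, -16, -15, -10]
-23 → already a tail → [-23, -20, -16, -15, -10]
-15 → already a tail → [-23, -20, -16, -15, -10]
-20 → already a tail → [-23, -20, -16, -15, -10]
-10 → already a tail → [-23, -20, -16, -15, -10]
Five tails, so the longest strictly decreasing subsequence of the original has length 5.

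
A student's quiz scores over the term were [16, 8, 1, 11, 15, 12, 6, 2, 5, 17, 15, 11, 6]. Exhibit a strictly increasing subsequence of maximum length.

Patience tails give the LIS length; then backtrack through the dp parents:
16 → extends → [16]
8 → replaces 16 → [8]
1 → replaces 8 → [1]
11 → extends → [1, 11]
15 → extends → [1, 11, 15]
12 → replaces 15 → [1, 11, 12]
6 → replaces 11 → [1, 6, 12]
2 → replaces 6 → [1, 2, 12]
5 → replaces 12 → [1, 2, 5]
17 → extends → [1, 2, 5, 17]
15 → replaces 17 → [1, 2, 5, 15]
11 → replaces 15 → [1, 2, 5, 11]
6 → replaces 11 → [1, 2, 5, 6]
Length 4; one witness is 8, 11, 15, 17.

8, 11, 15, 17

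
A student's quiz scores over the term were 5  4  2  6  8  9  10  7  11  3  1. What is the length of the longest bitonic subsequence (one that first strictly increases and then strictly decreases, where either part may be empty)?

inc[i] = longest strictly increasing subsequence ending at i; dec[i] = longest strictly decreasing subsequence starting at i:
i:      1  2  3  4  5  6  7  8  9 10 11
a[i]:   5  4  2  6  8  9 10  7 11  3  1
inc:    1  1  1  2  3  4  5  3  6  2  1
dec:    4  3  2  3  4  4  4  3  3  2  1
Best peak at i=7 (value 10): inc=5, dec=4, length 5+4−1 = 8.

8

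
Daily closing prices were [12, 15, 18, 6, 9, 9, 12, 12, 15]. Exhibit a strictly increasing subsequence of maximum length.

Patience tails give the LIS length; then backtrack through the dp parents:
12 → extends → [12]
15 → extends → [12, 15]
18 → extends → [12, 15, 18]
6 → replaces 12 → [6, 15, 18]
9 → replaces 15 → [6, 9, 18]
9 → already a tail → [6, 9, 18]
12 → replaces 18 → [6, 9, 12]
12 → already a tail → [6, 9, 12]
15 → extends → [6, 9, 12, 15]
Length 4; one witness is 6, 9, 12, 15.

6, 9, 12, 15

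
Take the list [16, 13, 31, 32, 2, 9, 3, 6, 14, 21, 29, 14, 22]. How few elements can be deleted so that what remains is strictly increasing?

7

Fewest deletions = n − (longest strictly increasing subsequence).
i:      1  2  3  4  5  6  7  8  9 10 11 12 13
a[i]:  16 13 31 32  2  9  3  6 14 21 29 14 22
dp:     1  1  2  3  1  2  2  3  4  5  6  4  6
max dp = 6, so deletions = 13 − 6 = 7.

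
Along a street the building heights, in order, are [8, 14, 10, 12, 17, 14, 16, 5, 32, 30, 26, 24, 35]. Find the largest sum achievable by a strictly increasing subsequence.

Let S[i] be the best sum of a strictly increasing subsequence ending at i:
i:       1   2   3   4   5   6   7   8   9  10  11  12  13
a[i]:    8  14  10  12  17  14  16   5  32  30  26  24  35
S:       8  22  18  30  47  44  60   5  92  90  86  84 127
Maximum is 127 (e.g. 8 + 10 + 12 + 14 + 16 + 32 + 35).

127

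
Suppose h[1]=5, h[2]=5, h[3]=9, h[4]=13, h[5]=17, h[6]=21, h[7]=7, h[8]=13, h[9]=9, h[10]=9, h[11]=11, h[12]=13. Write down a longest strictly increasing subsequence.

Patience tails give the LIS length; then backtrack through the dp parents:
5 → extends → [5]
5 → already a tail → [5]
9 → extends → [5, 9]
13 → extends → [5, 9, 13]
17 → extends → [5, 9, 13, 17]
21 → extends → [5, 9, 13, 17, 21]
7 → replaces 9 → [5, 7, 13, 17, 21]
13 → already a tail → [5, 7, 13, 17, 21]
9 → replaces 13 → [5, 7, 9, 17, 21]
9 → already a tail → [5, 7, 9, 17, 21]
11 → replaces 17 → [5, 7, 9, 11, 21]
13 → replaces 21 → [5, 7, 9, 11, 13]
Length 5; one witness is 5, 9, 13, 17, 21.

5, 9, 13, 17, 21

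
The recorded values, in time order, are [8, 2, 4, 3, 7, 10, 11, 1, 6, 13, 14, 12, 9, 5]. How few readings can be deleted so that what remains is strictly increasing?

Fewest deletions = n − (longest strictly increasing subsequence).
i:      1  2  3  4  5  6  7  8  9 10 11 12 13 14
a[i]:   8  2  4  3  7 10 11  1  6 13 14 12  9  5
dp:     1  1  2  2  3  4  5  1  3  6  7  6  4  3
max dp = 7, so deletions = 14 − 7 = 7.

7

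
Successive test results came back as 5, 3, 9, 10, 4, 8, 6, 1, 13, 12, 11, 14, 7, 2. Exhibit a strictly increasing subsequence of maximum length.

Patience tails give the LIS length; then backtrack through the dp parents:
5 → extends → [5]
3 → replaces 5 → [3]
9 → extends → [3, 9]
10 → extends → [3, 9, 10]
4 → replaces 9 → [3, 4, 10]
8 → replaces 10 → [3, 4, 8]
6 → replaces 8 → [3, 4, 6]
1 → replaces 3 → [1, 4, 6]
13 → extends → [1, 4, 6, 13]
12 → replaces 13 → [1, 4, 6, 12]
11 → replaces 12 → [1, 4, 6, 11]
14 → extends → [1, 4, 6, 11, 14]
7 → replaces 11 → [1, 4, 6, 7, 14]
2 → replaces 4 → [1, 2, 6, 7, 14]
Length 5; one witness is 5, 9, 10, 13, 14.

5, 9, 10, 13, 14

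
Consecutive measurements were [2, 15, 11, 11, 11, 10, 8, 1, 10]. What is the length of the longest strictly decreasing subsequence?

Negate each value so 'decreasing' becomes 'increasing', then run patience tails on the negated sequence:
-2 → extends → [-2]
-15 → replaces -2 → [-15]
-11 → extends → [-15, -11]
-11 → already a tail → [-15, -11]
-11 → already a tail → [-15, -11]
-10 → extends → [-15, -11, -10]
-8 → extends → [-15, -11, -10, -8]
-1 → extends → [-15, -11, -10, -8, -1]
-10 → already a tail → [-15, -11, -10, -8, -1]
Five tails, so the longest strictly decreasing subsequence of the original has length 5.

5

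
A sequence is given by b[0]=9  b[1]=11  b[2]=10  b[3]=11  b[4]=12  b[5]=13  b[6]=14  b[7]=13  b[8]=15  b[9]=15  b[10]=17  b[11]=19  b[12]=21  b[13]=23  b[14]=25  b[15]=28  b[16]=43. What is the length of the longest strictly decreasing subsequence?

2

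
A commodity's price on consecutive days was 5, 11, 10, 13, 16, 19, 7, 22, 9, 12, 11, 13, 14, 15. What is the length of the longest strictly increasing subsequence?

7

Let dp[i] be the length of the longest such subsequence ending at index i:
i:      1  2  3  4  5  6  7  8  9 10 11 12 13 14
a[i]:   5 11 10 13 16 19  7 22  9 12 11 13 14 15
dp:     1  2  2  3  4  5  2  6  3  4  4  5  6  7
Maximum dp value is 7.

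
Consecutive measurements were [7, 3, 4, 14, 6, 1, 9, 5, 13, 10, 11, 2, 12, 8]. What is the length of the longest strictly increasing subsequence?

7

Track the smallest tail for each achievable length (strict):
7 → extends → [7]
3 → replaces 7 → [3]
4 → extends → [3, 4]
14 → extends → [3, 4, 14]
6 → replaces 14 → [3, 4, 6]
1 → replaces 3 → [1, 4, 6]
9 → extends → [1, 4, 6, 9]
5 → replaces 6 → [1, 4, 5, 9]
13 → extends → [1, 4, 5, 9, 13]
10 → replaces 13 → [1, 4, 5, 9, 10]
11 → extends → [1, 4, 5, 9, 10, 11]
2 → replaces 4 → [1, 2, 5, 9, 10, 11]
12 → extends → [1, 2, 5, 9, 10, 11, 12]
8 → replaces 9 → [1, 2, 5, 8, 10, 11, 12]
Seven tails, so the longest strictly increasing subsequence has length 7 (e.g. 3, 4, 6, 9, 10, 11, 12).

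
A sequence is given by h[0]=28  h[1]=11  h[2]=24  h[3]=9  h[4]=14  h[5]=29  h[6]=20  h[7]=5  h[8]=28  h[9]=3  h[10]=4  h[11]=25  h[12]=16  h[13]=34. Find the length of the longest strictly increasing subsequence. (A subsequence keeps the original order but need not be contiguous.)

5

Let dp[i] be the length of the longest such subsequence ending at index i:
i:      0  1  2  3  4  5  6  7  8  9 10 11 12 13
h[i]:  28 11 24  9 14 29 20  5 28  3  4 25 16 34
dp:     1  1  2  1  2  3  3  1  4  1  2  4  3  5
Maximum dp value is 5.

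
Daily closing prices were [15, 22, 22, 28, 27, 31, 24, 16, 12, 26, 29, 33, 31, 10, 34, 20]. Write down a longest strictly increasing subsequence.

Patience tails give the LIS length; then backtrack through the dp parents:
15 → extends → [15]
22 → extends → [15, 22]
22 → already a tail → [15, 22]
28 → extends → [15, 22, 28]
27 → replaces 28 → [15, 22, 27]
31 → extends → [15, 22, 27, 31]
24 → replaces 27 → [15, 22, 24, 31]
16 → replaces 22 → [15, 16, 24, 31]
12 → replaces 15 → [12, 16, 24, 31]
26 → replaces 31 → [12, 16, 24, 26]
29 → extends → [12, 16, 24, 26, 29]
33 → extends → [12, 16, 24, 26, 29, 33]
31 → replaces 33 → [12, 16, 24, 26, 29, 31]
10 → replaces 12 → [10, 16, 24, 26, 29, 31]
34 → extends → [10, 16, 24, 26, 29, 31, 34]
20 → replaces 24 → [10, 16, 20, 26, 29, 31, 34]
Length 7; one witness is 15, 22, 24, 26, 29, 33, 34.

15, 22, 24, 26, 29, 33, 34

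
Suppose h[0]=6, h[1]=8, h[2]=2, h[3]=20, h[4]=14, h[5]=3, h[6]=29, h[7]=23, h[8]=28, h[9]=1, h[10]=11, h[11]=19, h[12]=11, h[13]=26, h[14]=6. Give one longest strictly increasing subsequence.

Patience tails give the LIS length; then backtrack through the dp parents:
6 → extends → [6]
8 → extends → [6, 8]
2 → replaces 6 → [2, 8]
20 → extends → [2, 8, 20]
14 → replaces 20 → [2, 8, 14]
3 → replaces 8 → [2, 3, 14]
29 → extends → [2, 3, 14, 29]
23 → replaces 29 → [2, 3, 14, 23]
28 → extends → [2, 3, 14, 23, 28]
1 → replaces 2 → [1, 3, 14, 23, 28]
11 → replaces 14 → [1, 3, 11, 23, 28]
19 → replaces 23 → [1, 3, 11, 19, 28]
11 → already a tail → [1, 3, 11, 19, 28]
26 → replaces 28 → [1, 3, 11, 19, 26]
6 → replaces 11 → [1, 3, 6, 19, 26]
Length 5; one witness is 6, 8, 20, 23, 28.

6, 8, 20, 23, 28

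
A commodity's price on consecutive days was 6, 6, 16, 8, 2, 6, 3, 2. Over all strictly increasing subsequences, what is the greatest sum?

22

Let S[i] be the best sum of a strictly increasing subsequence ending at i:
i:      1  2  3  4  5  6  7  8
a[i]:   6  6 16  8  2  6  3  2
S:      6  6 22 14  2  8  5  2
Maximum is 22 (e.g. 6 + 16).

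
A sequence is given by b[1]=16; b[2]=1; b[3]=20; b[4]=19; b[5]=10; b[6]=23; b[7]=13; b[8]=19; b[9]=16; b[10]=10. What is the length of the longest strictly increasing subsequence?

4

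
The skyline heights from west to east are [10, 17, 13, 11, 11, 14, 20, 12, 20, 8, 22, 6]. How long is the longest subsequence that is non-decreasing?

7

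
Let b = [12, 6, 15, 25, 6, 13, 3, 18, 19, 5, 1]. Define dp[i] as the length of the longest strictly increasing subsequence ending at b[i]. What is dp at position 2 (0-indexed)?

2

dp[i] = 1 + max{dp[j] : j<i, b[j]<b[i]} (or 1 if no such j):
i:      0  1  2  3  4  5  6  7  8  9 10
b[i]:  12  6 15 25  6 13  3 18 19  5  1
dp:     1  1  2  3  1  2  1  3  4  2  1
At index 2 the value is 2.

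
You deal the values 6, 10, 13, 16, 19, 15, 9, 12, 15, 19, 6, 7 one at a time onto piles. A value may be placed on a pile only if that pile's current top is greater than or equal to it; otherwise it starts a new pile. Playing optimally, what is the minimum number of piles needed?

5

The minimum number of non-increasing subsequences covering a sequence equals the length of its longest strictly increasing subsequence.
LIS length is 5 (e.g. 6, 10, 13, 16, 19), so 5 piles are needed.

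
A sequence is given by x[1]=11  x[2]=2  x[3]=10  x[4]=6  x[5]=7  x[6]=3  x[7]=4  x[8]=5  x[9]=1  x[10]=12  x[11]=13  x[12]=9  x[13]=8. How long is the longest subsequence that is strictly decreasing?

5

Let dp[i] be the longest strictly decreasing subsequence ending at i:
i:      1  2  3  4  5  6  7  8  9 10 11 12 13
x[i]:  11  2 10  6  7  3  4  5  1 12 13  9  8
dp:     1  2  2  3  3  4  4  4  5  1  1  3  4
Maximum is 5.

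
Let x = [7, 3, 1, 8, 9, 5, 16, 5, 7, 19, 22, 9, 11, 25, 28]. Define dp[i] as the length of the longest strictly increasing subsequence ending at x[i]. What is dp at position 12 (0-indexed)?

dp[i] = 1 + max{dp[j] : j<i, x[j]<x[i]} (or 1 if no such j):
i:      0  1  2  3  4  5  6  7  8  9 10 11 12 13 14
x[i]:   7  3  1  8  9  5 16  5  7 19 22  9 11 25 28
dp:     1  1  1  2  3  2  4  2  3  5  6  4  5  7  8
At index 12 the value is 5.

5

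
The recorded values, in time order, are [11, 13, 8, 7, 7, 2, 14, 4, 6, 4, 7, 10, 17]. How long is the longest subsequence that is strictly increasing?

6

Track the smallest tail for each achievable length (strict):
11 → extends → [11]
13 → extends → [11, 13]
8 → replaces 11 → [8, 13]
7 → replaces 8 → [7, 13]
7 → already a tail → [7, 13]
2 → replaces 7 → [2, 13]
14 → extends → [2, 13, 14]
4 → replaces 13 → [2, 4, 14]
6 → replaces 14 → [2, 4, 6]
4 → already a tail → [2, 4, 6]
7 → extends → [2, 4, 6, 7]
10 → extends → [2, 4, 6, 7, 10]
17 → extends → [2, 4, 6, 7, 10, 17]
Six tails, so the longest strictly increasing subsequence has length 6 (e.g. 2, 4, 6, 7, 10, 17).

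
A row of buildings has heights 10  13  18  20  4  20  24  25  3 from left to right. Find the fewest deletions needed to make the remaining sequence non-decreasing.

2

Fewest deletions = n − (longest non-decreasing subsequence).
Patience tails:
10 → extends → [10]
13 → extends → [10, 13]
18 → extends → [10, 13, 18]
20 → extends → [10, 13, 18, 20]
4 → replaces 10 → [4, 13, 18, 20]
20 → extends → [4, 13, 18, 20, 20]
24 → extends → [4, 13, 18, 20, 20, 24]
25 → extends → [4, 13, 18, 20, 20, 24, 25]
3 → replaces 4 → [3, 13, 18, 20, 20, 24, 25]
Longest non-decreasing subsequence has length 7, so deletions = 9 − 7 = 2.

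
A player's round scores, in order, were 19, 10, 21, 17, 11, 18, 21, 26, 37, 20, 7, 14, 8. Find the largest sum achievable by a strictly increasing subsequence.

Let S[i] be the best sum of a strictly increasing subsequence ending at i:
i:       1   2   3   4   5   6   7   8   9  10  11  12  13
a[i]:   19  10  21  17  11  18  21  26  37  20   7  14   8
S:      19  10  40  27  21  45  66  92 129  65   7  35  15
Maximum is 129 (e.g. 10 + 17 + 18 + 21 + 26 + 37).

129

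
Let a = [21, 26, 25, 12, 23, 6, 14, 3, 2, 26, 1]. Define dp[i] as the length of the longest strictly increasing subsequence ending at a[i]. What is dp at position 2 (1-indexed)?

dp[i] = 1 + max{dp[j] : j<i, a[j]<a[i]} (or 1 if no such j):
i:      1  2  3  4  5  6  7  8  9 10 11
a[i]:  21 26 25 12 23  6 14  3  2 26  1
dp:     1  2  2  1  2  1  2  1  1  3  1
At index 2 the value is 2.

2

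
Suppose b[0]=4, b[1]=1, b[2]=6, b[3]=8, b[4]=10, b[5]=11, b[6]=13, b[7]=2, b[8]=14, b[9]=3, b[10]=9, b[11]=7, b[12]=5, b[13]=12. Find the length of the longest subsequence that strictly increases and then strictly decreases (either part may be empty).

10

inc[i] = longest strictly increasing subsequence ending at i; dec[i] = longest strictly decreasing subsequence starting at i:
i:      0  1  2  3  4  5  6  7  8  9 10 11 12 13
b[i]:   4  1  6  8 10 11 13  2 14  3  9  7  5 12
inc:    1  1  2  3  4  5  6  2  7  3  4  4  4  6
dec:    2  1  2  3  4  4  4  1  4  1  3  2  1  1
Best peak at i=8 (value 14): inc=7, dec=4, length 7+4−1 = 10.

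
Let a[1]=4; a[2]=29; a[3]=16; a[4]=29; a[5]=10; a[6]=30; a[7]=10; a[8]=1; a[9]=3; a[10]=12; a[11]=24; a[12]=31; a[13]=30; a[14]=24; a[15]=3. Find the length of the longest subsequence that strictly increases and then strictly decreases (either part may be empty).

inc[i] = longest strictly increasing subsequence ending at i; dec[i] = longest strictly decreasing subsequence starting at i:
i:      1  2  3  4  5  6  7  8  9 10 11 12 13 14 15
a[i]:   4 29 16 29 10 30 10  1  3 12 24 31 30 24  3
inc:    1  2  2  3  2  4  2  1  2  3  4  5  5  4  2
dec:    2  4  3  3  2  3  2  1  1  2  2  4  3  2  1
Best peak at i=12 (value 31): inc=5, dec=4, length 5+4−1 = 8.

8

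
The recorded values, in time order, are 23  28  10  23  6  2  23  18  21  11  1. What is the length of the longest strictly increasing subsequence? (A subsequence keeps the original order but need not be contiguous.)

3

Track the smallest tail for each achievable length (strict):
23 → extends → [23]
28 → extends → [23, 28]
10 → replaces 23 → [10, 28]
23 → replaces 28 → [10, 23]
6 → replaces 10 → [6, 23]
2 → replaces 6 → [2, 23]
23 → already a tail → [2, 23]
18 → replaces 23 → [2, 18]
21 → extends → [2, 18, 21]
11 → replaces 18 → [2, 11, 21]
1 → replaces 2 → [1, 11, 21]
Three tails, so the longest strictly increasing subsequence has length 3 (e.g. 10, 18, 21).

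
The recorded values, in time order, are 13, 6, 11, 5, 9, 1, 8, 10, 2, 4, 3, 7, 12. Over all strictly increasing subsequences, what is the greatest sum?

37

Let S[i] be the best sum of a strictly increasing subsequence ending at i:
i:      1  2  3  4  5  6  7  8  9 10 11 12 13
a[i]:  13  6 11  5  9  1  8 10  2  4  3  7 12
S:     13  6 17  5 15  1 14 25  3  7  6 14 37
Maximum is 37 (e.g. 6 + 9 + 10 + 12).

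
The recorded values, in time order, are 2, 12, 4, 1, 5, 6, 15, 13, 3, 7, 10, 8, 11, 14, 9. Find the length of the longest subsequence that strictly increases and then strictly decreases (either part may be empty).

9

inc[i] = longest strictly increasing subsequence ending at i; dec[i] = longest strictly decreasing subsequence starting at i:
i:      1  2  3  4  5  6  7  8  9 10 11 12 13 14 15
a[i]:   2 12  4  1  5  6 15 13  3  7 10  8 11 14  9
inc:    1  2  2  1  3  4  5  5  2  5  6  6  7  8  7
dec:    2  3  2  1  2  2  4  3  1  1  2  1  2  2  1
Best peak at i=14 (value 14): inc=8, dec=2, length 8+2−1 = 9.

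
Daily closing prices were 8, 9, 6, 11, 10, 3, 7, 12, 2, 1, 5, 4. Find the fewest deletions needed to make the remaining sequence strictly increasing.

8

Fewest deletions = n − (longest strictly increasing subsequence).
i:      1  2  3  4  5  6  7  8  9 10 11 12
a[i]:   8  9  6 11 10  3  7 12  2  1  5  4
dp:     1  2  1  3  3  1  2  4  1  1  2  2
max dp = 4, so deletions = 12 − 4 = 8.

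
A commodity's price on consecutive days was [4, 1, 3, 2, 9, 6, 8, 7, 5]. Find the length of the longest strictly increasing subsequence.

Track the smallest tail for each achievable length (strict):
4 → extends → [4]
1 → replaces 4 → [1]
3 → extends → [1, 3]
2 → replaces 3 → [1, 2]
9 → extends → [1, 2, 9]
6 → replaces 9 → [1, 2, 6]
8 → extends → [1, 2, 6, 8]
7 → replaces 8 → [1, 2, 6, 7]
5 → replaces 6 → [1, 2, 5, 7]
Four tails, so the longest strictly increasing subsequence has length 4 (e.g. 1, 3, 6, 8).

4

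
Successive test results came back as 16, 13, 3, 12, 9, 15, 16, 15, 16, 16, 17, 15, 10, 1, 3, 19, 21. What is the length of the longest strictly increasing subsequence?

Let dp[i] be the length of the longest such subsequence ending at index i:
i:      1  2  3  4  5  6  7  8  9 10 11 12 13 14 15 16 17
a[i]:  16 13  3 12  9 15 16 15 16 16 17 15 10  1  3 19 21
dp:     1  1  1  2  2  3  4  3  4  4  5  3  3  1  2  6  7
Maximum dp value is 7.

7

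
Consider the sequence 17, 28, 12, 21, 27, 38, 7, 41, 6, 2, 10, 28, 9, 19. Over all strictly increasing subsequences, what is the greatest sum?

Let S[i] be the best sum of a strictly increasing subsequence ending at i:
i:       1   2   3   4   5   6   7   8   9  10  11  12  13  14
a[i]:   17  28  12  21  27  38   7  41   6   2  10  28   9  19
S:      17  45  12  38  65 103   7 144   6   2  17  93  16  36
Maximum is 144 (e.g. 17 + 21 + 27 + 38 + 41).

144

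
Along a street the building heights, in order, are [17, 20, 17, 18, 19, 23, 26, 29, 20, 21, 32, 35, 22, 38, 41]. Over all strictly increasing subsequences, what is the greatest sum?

278

Let S[i] be the best sum of a strictly increasing subsequence ending at i:
i:       1   2   3   4   5   6   7   8   9  10  11  12  13  14  15
a[i]:   17  20  17  18  19  23  26  29  20  21  32  35  22  38  41
S:      17  37  17  35  54  77 103 132  74  95 164 199 117 237 278
Maximum is 278 (e.g. 17 + 18 + 19 + 23 + 26 + 29 + 32 + 35 + 38 + 41).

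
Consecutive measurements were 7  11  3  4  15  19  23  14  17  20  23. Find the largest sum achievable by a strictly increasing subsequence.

Let S[i] be the best sum of a strictly increasing subsequence ending at i:
i:      1  2  3  4  5  6  7  8  9 10 11
a[i]:   7 11  3  4 15 19 23 14 17 20 23
S:      7 18  3  7 33 52 75 32 50 72 95
Maximum is 95 (e.g. 7 + 11 + 15 + 19 + 20 + 23).

95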